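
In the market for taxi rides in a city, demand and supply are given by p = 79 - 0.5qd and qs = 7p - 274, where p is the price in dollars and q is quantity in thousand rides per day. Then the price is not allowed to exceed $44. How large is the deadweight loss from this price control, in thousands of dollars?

252

Rearranging demand gives qd = 158 - 2p. Without the control the market clears where 158 - 2p = 7p - 274, i.e. p* = 48 and q* = 62.
Since 44 < 48, the ceiling is binding.
At p = 44: qd = 158 - 2·44 = 70 and qs = 7·44 - 274 = 34.
Quantity traded falls to 34. At q = 34 the demand price is (158 - 34)/2 = 62 and the supply price is (274 + 34)/7 = 44.
Deadweight loss = ½ · (62 - 44) · (62 - 34) = ½ · 18 · 28 = 252.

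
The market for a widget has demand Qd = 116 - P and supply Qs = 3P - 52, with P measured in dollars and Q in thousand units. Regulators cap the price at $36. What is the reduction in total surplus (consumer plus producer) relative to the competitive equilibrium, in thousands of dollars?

Setting quantity demanded equal to quantity supplied, 116 - P = 3P - 52, gives P* = 42 and Q* = 74.
Since 36 < 42, the ceiling is binding.
At P = 36: Qd = 116 - 36 = 80 and Qs = 3·36 - 52 = 56.
Quantity traded falls to 56. At Q = 56 the demand price is 116 - 56 = 60 and the supply price is (52 + 56)/3 = 36.
Deadweight loss = ½ · (60 - 36) · (74 - 56) = ½ · 24 · 18 = 216.

216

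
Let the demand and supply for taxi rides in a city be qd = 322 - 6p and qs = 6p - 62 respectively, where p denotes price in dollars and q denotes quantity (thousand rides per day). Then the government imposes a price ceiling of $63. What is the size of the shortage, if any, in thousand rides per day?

0

Without the control the market clears where 322 - 6p = 6p - 62, i.e. p* = 32 and q* = 130.
The ceiling of 63 is above the equilibrium price 32, so it is not binding; the market clears at p* = 32, q* = 130.
Since the control does not bind, there is no shortage.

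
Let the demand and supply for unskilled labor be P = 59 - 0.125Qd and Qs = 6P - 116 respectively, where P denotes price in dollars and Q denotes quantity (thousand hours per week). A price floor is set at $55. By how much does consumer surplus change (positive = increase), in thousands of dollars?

Rearranging demand gives Qd = 472 - 8P. Equilibrium: 472 - 8P = 6P - 116, so 588 = 14P and P* = 42, Q* = 136.
Since 55 > 42, the floor is binding.
At P = 55: Qd = 472 - 8·55 = 32 and Qs = 6·55 - 116 = 214.
Consumer surplus without the control is ½ · (59 - 42) · 136 = 1156.
With the floor, consumers buy 32 units at 55, so CS = ½ · (59 - 55) · 32 = 64.
Change in consumer surplus = 64 - 1156 = -1092.

-1092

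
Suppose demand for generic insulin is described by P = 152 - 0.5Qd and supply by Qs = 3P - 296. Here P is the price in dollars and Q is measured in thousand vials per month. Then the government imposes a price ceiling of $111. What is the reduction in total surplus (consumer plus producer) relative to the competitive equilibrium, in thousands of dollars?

303.75

Rearranging demand gives Qd = 304 - 2P. In a free market, 304 - 2P = 3P - 296 gives the equilibrium P* = 120, Q* = 64.
Since 111 < 120, the ceiling is binding.
At P = 111: Qd = 304 - 2·111 = 82 and Qs = 3·111 - 296 = 37.
Quantity traded falls to 37. At Q = 37 the demand price is (304 - 37)/2 = 133.5 and the supply price is (296 + 37)/3 = 111.
Deadweight loss = ½ · (133.5 - 111) · (64 - 37) = ½ · 22.5 · 27 = 303.75.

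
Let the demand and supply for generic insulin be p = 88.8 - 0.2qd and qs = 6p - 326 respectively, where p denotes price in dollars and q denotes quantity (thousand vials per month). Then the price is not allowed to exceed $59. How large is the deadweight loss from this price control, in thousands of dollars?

798.6

Rearranging demand gives qd = 444 - 5p. Equilibrium: 444 - 5p = 6p - 326, so 770 = 11p and p* = 70, q* = 94.
Since 59 < 70, the ceiling is binding.
At p = 59: qd = 444 - 5·59 = 149 and qs = 6·59 - 326 = 28.
Quantity traded falls to 28. At q = 28 the demand price is (444 - 28)/5 = 83.2 and the supply price is (326 + 28)/6 = 59.
Deadweight loss = ½ · (83.2 - 59) · (94 - 28) = ½ · 24.2 · 66 = 798.6.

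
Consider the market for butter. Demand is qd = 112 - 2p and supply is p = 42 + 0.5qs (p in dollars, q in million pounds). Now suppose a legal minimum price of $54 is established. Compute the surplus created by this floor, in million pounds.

Rearranging supply gives qs = 2p - 84. In a free market, 112 - 2p = 2p - 84 gives the equilibrium p* = 49, q* = 14.
Since 54 > 49, the floor is binding.
At p = 54: qd = 112 - 2·54 = 4 and qs = 2·54 - 84 = 24.
Surplus = qs - qd = 24 - 4 = 20.

20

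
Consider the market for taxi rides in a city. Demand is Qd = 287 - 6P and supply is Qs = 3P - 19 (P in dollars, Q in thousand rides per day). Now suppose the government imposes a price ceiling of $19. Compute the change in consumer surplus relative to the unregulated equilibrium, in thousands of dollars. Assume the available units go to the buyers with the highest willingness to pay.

Setting quantity demanded equal to quantity supplied, 287 - 6P = 3P - 19, gives P* = 34 and Q* = 83.
Because the ceiling (19) lies below the market-clearing price, it is binding.
At P = 19: Qd = 287 - 6·19 = 173 and Qs = 3·19 - 19 = 38.
Consumer surplus without the control is ½ · (287/6 - 34) · 83 = 6889/12.
With the ceiling, 38 units are sold at 19 (assume they go to the highest-value buyers). The demand price at Q = 38 is 41.5, so CS = ½ · [(287/6 - 19) + (41.5 - 19)] · 38 = 2926/3.
Change in consumer surplus = 2926/3 - 6889/12 = 401.25.

401.25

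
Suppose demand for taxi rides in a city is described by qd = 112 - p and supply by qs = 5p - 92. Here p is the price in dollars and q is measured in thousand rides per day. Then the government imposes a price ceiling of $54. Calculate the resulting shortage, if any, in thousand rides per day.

In a free market, 112 - p = 5p - 92 gives the equilibrium p* = 34, q* = 78.
Since 54 is above p* = 34, the ceiling does not bind and the free-market outcome prevails.
Since the control does not bind, there is no shortage.

0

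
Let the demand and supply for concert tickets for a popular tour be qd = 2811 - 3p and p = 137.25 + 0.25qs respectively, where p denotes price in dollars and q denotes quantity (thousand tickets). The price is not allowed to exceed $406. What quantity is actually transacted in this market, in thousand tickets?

1075

Rearranging supply gives qs = 4p - 549. In a free market, 2811 - 3p = 4p - 549 gives the equilibrium p* = 480, q* = 1371.
Because the ceiling (406) lies below the market-clearing price, it is binding.
At p = 406: qd = 2811 - 3·406 = 1593 and qs = 4·406 - 549 = 1075.
The quantity actually transacted is the short side, supply: 1075.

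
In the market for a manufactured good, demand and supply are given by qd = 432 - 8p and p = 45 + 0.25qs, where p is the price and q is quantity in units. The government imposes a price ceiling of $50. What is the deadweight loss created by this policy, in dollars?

3

Rearranging supply gives qs = 4p - 180. Without the control the market clears where 432 - 8p = 4p - 180, i.e. p* = 51 and q* = 24.
Because the ceiling (50) lies below the market-clearing price, it is binding.
At p = 50: qd = 432 - 8·50 = 32 and qs = 4·50 - 180 = 20.
Quantity traded falls to 20. At q = 20 the demand price is (432 - 20)/8 = 51.5 and the supply price is (180 + 20)/4 = 50.
Deadweight loss = ½ · (51.5 - 50) · (24 - 20) = ½ · 1.5 · 4 = 3.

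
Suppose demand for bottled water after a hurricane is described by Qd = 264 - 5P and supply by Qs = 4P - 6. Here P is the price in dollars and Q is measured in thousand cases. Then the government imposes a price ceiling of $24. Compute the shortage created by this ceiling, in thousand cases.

54

In a free market, 264 - 5P = 4P - 6 gives the equilibrium P* = 30, Q* = 114.
Because the ceiling (24) lies below the market-clearing price, it is binding.
At P = 24: Qd = 264 - 5·24 = 144 and Qs = 4·24 - 6 = 90.
Shortage = Qd - Qs = 144 - 90 = 54.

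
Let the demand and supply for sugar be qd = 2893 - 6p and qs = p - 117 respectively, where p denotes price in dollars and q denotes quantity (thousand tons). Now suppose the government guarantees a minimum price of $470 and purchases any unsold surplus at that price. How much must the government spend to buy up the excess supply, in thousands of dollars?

131600

Setting quantity demanded equal to quantity supplied, 2893 - 6p = p - 117, gives p* = 430 and q* = 313.
Since 470 > 430, the floor is binding.
At p = 470: qd = 2893 - 6·470 = 73 and qs = 470 - 117 = 353.
Surplus = qs - qd = 280.
Government expenditure = surplus × support price = 280 × 470 = 131600.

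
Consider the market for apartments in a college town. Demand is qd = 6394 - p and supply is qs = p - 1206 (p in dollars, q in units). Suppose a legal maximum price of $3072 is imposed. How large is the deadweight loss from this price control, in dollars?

529984

Without the control the market clears where 6394 - p = p - 1206, i.e. p* = 3800 and q* = 2594.
Because the ceiling (3072) lies below the market-clearing price, it is binding.
At p = 3072: qd = 6394 - 3072 = 3322 and qs = 3072 - 1206 = 1866.
Quantity traded falls to 1866. At q = 1866 the demand price is 6394 - 1866 = 4528 and the supply price is 1206 + 1866 = 3072.
Deadweight loss = ½ · (4528 - 3072) · (2594 - 1866) = ½ · 1456 · 728 = 529984.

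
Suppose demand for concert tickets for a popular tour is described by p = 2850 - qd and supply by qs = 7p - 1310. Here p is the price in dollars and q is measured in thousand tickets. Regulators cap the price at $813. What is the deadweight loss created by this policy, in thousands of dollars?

Rearranging demand gives qd = 2850 - p. In a free market, 2850 - p = 7p - 1310 gives the equilibrium p* = 520, q* = 2330.
The ceiling of 813 is above the equilibrium price 520, so it is not binding; the market clears at p* = 520, q* = 2330.
Since the control does not bind, no trades are prevented and deadweight loss is zero.

0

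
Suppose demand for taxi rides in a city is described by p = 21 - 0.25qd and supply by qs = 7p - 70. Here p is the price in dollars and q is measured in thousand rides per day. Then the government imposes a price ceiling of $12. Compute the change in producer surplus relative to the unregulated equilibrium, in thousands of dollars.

Rearranging demand gives qd = 84 - 4p. Setting quantity demanded equal to quantity supplied, 84 - 4p = 7p - 70, gives p* = 14 and q* = 28.
Since 12 < 14, the ceiling is binding.
At p = 12: qd = 84 - 4·12 = 36 and qs = 7·12 - 70 = 14.
Producer surplus without the control is ½ · (14 - 10) · 28 = 56.
With the ceiling, producers sell 14 units at 12, so PS = ½ · (12 - 10) · 14 = 14.
Change in producer surplus = 14 - 56 = -42.

-42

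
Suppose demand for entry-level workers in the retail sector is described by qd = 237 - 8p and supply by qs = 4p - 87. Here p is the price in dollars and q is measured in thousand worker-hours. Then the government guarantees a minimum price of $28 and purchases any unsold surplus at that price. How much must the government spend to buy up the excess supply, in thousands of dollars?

336

Equilibrium: 237 - 8p = 4p - 87, so 324 = 12p and p* = 27, q* = 21.
Because the floor (28) lies above the market-clearing price, it is binding.
At p = 28: qd = 237 - 8·28 = 13 and qs = 4·28 - 87 = 25.
Surplus = qs - qd = 12.
Government expenditure = surplus × support price = 12 × 28 = 336.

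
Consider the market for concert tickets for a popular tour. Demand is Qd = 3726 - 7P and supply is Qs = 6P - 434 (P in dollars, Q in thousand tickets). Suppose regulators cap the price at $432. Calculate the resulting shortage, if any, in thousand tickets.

0

In a free market, 3726 - 7P = 6P - 434 gives the equilibrium P* = 320, Q* = 1486.
The ceiling of 432 is above the equilibrium price 320, so it is not binding; the market clears at P* = 320, Q* = 1486.
Since the control does not bind, there is no shortage.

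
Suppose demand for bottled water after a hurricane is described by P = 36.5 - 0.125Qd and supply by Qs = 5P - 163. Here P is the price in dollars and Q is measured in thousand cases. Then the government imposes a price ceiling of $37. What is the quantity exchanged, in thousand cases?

12

Rearranging demand gives Qd = 292 - 8P. Equilibrium: 292 - 8P = 5P - 163, so 455 = 13P and P* = 35, Q* = 12.
Since 37 is above P* = 35, the ceiling does not bind and the free-market outcome prevails.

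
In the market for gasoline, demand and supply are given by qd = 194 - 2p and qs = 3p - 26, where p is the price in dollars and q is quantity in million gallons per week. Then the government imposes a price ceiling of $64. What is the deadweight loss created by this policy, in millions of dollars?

Without the control the market clears where 194 - 2p = 3p - 26, i.e. p* = 44 and q* = 106.
Since 64 is above p* = 44, the ceiling does not bind and the free-market outcome prevails.
Since the control does not bind, no trades are prevented and deadweight loss is zero.

0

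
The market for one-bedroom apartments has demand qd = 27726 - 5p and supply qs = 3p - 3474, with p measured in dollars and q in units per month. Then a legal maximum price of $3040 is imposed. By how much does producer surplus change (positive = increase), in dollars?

-5964960

In a free market, 27726 - 5p = 3p - 3474 gives the equilibrium p* = 3900, q* = 8226.
Since 3040 < 3900, the ceiling is binding.
At p = 3040: qd = 27726 - 5·3040 = 12526 and qs = 3·3040 - 3474 = 5646.
Producer surplus without the control is ½ · (3900 - 1158) · 8226 = 11277846.
With the ceiling, producers sell 5646 units at 3040, so PS = ½ · (3040 - 1158) · 5646 = 5312886.
Change in producer surplus = 5312886 - 11277846 = -5964960.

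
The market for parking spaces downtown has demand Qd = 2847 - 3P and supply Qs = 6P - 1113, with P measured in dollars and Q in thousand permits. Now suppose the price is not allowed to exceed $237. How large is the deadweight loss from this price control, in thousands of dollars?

Setting quantity demanded equal to quantity supplied, 2847 - 3P = 6P - 1113, gives P* = 440 and Q* = 1527.
Because the ceiling (237) lies below the market-clearing price, it is binding.
At P = 237: Qd = 2847 - 3·237 = 2136 and Qs = 6·237 - 1113 = 309.
Quantity traded falls to 309. At Q = 309 the demand price is (2847 - 309)/3 = 846 and the supply price is (1113 + 309)/6 = 237.
Deadweight loss = ½ · (846 - 237) · (1527 - 309) = ½ · 609 · 1218 = 370881.

370881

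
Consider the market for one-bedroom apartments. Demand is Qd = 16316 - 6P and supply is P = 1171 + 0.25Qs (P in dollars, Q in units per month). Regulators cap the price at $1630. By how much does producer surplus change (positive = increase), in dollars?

-1304720

Rearranging supply gives Qs = 4P - 4684. Without the control the market clears where 16316 - 6P = 4P - 4684, i.e. P* = 2100 and Q* = 3716.
Because the ceiling (1630) lies below the market-clearing price, it is binding.
At P = 1630: Qd = 16316 - 6·1630 = 6536 and Qs = 4·1630 - 4684 = 1836.
Producer surplus without the control is ½ · (2100 - 1171) · 3716 = 1726082.
With the ceiling, producers sell 1836 units at 1630, so PS = ½ · (1630 - 1171) · 1836 = 421362.
Change in producer surplus = 421362 - 1726082 = -1304720.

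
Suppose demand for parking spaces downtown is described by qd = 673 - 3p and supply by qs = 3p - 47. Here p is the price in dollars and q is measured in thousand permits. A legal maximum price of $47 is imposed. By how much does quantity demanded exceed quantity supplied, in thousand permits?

438

In a free market, 673 - 3p = 3p - 47 gives the equilibrium p* = 120, q* = 313.
The ceiling of 47 is below the equilibrium price 120, so it binds.
At p = 47: qd = 673 - 3·47 = 532 and qs = 3·47 - 47 = 94.
Shortage = qd - qs = 532 - 94 = 438.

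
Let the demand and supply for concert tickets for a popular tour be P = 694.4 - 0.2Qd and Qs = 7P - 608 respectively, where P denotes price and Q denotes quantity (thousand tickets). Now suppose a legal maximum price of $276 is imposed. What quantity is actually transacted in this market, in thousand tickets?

Rearranging demand gives Qd = 3472 - 5P. Without the control the market clears where 3472 - 5P = 7P - 608, i.e. P* = 340 and Q* = 1772.
Since 276 < 340, the ceiling is binding.
At P = 276: Qd = 3472 - 5·276 = 2092 and Qs = 7·276 - 608 = 1324.
The quantity actually transacted is the short side, supply: 1324.

1324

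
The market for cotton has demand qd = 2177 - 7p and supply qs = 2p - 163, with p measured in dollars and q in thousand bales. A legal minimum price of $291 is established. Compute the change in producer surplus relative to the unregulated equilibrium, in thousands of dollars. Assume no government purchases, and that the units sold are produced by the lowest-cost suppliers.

In a free market, 2177 - 7p = 2p - 163 gives the equilibrium p* = 260, q* = 357.
The floor of 291 is above the equilibrium price 260, so it binds.
At p = 291: qd = 2177 - 7·291 = 140 and qs = 2·291 - 163 = 419.
Producer surplus without the control is ½ · (260 - 81.5) · 357 = 31862.25.
With the floor, 140 units are sold at 291. The supply price at q = 140 is 151.5, so PS = ½ · [(291 - 81.5) + (291 - 151.5)] · 140 = 24430.
Change in producer surplus = 24430 - 31862.25 = -7432.25.

-7432.25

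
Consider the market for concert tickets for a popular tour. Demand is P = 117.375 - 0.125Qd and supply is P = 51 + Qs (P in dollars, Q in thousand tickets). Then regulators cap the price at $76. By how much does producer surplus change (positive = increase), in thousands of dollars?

-1428

Rearranging demand gives Qd = 939 - 8P; rearranging supply gives Qs = P - 51. Setting quantity demanded equal to quantity supplied, 939 - 8P = P - 51, gives P* = 110 and Q* = 59.
Because the ceiling (76) lies below the market-clearing price, it is binding.
At P = 76: Qd = 939 - 8·76 = 331 and Qs = 76 - 51 = 25.
Producer surplus without the control is ½ · (110 - 51) · 59 = 1740.5.
With the ceiling, producers sell 25 units at 76, so PS = ½ · (76 - 51) · 25 = 312.5.
Change in producer surplus = 312.5 - 1740.5 = -1428.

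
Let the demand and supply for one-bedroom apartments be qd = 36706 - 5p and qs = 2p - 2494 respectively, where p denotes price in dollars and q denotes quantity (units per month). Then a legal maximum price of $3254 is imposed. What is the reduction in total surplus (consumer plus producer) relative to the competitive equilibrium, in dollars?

Without the control the market clears where 36706 - 5p = 2p - 2494, i.e. p* = 5600 and q* = 8706.
Since 3254 < 5600, the ceiling is binding.
At p = 3254: qd = 36706 - 5·3254 = 20436 and qs = 2·3254 - 2494 = 4014.
Quantity traded falls to 4014. At q = 4014 the demand price is (36706 - 4014)/5 = 6538.4 and the supply price is (2494 + 4014)/2 = 3254.
Deadweight loss = ½ · (6538.4 - 3254) · (8706 - 4014) = ½ · 3284.4 · 4692 = 7705202.4.

7705202.4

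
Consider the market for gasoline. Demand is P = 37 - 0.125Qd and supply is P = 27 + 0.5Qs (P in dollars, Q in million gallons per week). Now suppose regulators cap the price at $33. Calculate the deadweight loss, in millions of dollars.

5

Rearranging demand gives Qd = 296 - 8P; rearranging supply gives Qs = 2P - 54. Setting quantity demanded equal to quantity supplied, 296 - 8P = 2P - 54, gives P* = 35 and Q* = 16.
Since 33 < 35, the ceiling is binding.
At P = 33: Qd = 296 - 8·33 = 32 and Qs = 2·33 - 54 = 12.
Quantity traded falls to 12. At Q = 12 the demand price is (296 - 12)/8 = 35.5 and the supply price is (54 + 12)/2 = 33.
Deadweight loss = ½ · (35.5 - 33) · (16 - 12) = ½ · 2.5 · 4 = 5.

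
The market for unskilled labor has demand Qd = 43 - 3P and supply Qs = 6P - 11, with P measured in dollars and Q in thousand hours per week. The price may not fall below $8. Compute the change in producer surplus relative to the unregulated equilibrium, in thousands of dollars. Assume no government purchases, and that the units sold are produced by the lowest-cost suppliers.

Without the control the market clears where 43 - 3P = 6P - 11, i.e. P* = 6 and Q* = 25.
Since 8 > 6, the floor is binding.
At P = 8: Qd = 43 - 3·8 = 19 and Qs = 6·8 - 11 = 37.
Producer surplus without the control is ½ · (6 - 11/6) · 25 = 625/12.
With the floor, 19 units are sold at 8. The supply price at Q = 19 is 5, so PS = ½ · [(8 - 11/6) + (8 - 5)] · 19 = 1045/12.
Change in producer surplus = 1045/12 - 625/12 = 35.

35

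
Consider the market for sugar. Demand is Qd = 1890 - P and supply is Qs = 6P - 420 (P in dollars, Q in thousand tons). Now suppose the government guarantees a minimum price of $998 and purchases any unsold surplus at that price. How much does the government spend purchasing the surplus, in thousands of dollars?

Without the control the market clears where 1890 - P = 6P - 420, i.e. P* = 330 and Q* = 1560.
Since 998 > 330, the floor is binding.
At P = 998: Qd = 1890 - 998 = 892 and Qs = 6·998 - 420 = 5568.
Surplus = Qs - Qd = 4676.
Government expenditure = surplus × support price = 4676 × 998 = 4666648.

4666648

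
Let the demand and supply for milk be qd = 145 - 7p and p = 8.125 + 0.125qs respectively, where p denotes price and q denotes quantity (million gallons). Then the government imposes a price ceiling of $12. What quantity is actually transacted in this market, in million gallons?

Rearranging supply gives qs = 8p - 65. Equilibrium: 145 - 7p = 8p - 65, so 210 = 15p and p* = 14, q* = 47.
The ceiling of 12 is below the equilibrium price 14, so it binds.
At p = 12: qd = 145 - 7·12 = 61 and qs = 8·12 - 65 = 31.
The quantity actually transacted is the short side, supply: 31.

31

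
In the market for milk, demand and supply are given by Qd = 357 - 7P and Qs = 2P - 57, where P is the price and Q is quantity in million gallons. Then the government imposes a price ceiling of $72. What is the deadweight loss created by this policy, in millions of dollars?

Setting quantity demanded equal to quantity supplied, 357 - 7P = 2P - 57, gives P* = 46 and Q* = 35.
Since 72 is above P* = 46, the ceiling does not bind and the free-market outcome prevails.
Since the control does not bind, no trades are prevented and deadweight loss is zero.

0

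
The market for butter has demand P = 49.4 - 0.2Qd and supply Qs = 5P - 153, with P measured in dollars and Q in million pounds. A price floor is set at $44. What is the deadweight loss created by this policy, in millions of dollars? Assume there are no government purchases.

80

Rearranging demand gives Qd = 247 - 5P. Without the control the market clears where 247 - 5P = 5P - 153, i.e. P* = 40 and Q* = 47.
Since 44 > 40, the floor is binding.
At P = 44: Qd = 247 - 5·44 = 27 and Qs = 5·44 - 153 = 67.
Quantity traded falls to 27. At Q = 27 the demand price is (247 - 27)/5 = 44 and the supply price is (153 + 27)/5 = 36.
Deadweight loss = ½ · (44 - 36) · (47 - 27) = ½ · 8 · 20 = 80.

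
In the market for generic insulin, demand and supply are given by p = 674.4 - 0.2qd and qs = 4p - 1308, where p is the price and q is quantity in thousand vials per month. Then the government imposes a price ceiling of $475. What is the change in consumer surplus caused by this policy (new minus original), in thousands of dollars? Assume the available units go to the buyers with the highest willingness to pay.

Rearranging demand gives qd = 3372 - 5p. Without the control the market clears where 3372 - 5p = 4p - 1308, i.e. p* = 520 and q* = 772.
Because the ceiling (475) lies below the market-clearing price, it is binding.
At p = 475: qd = 3372 - 5·475 = 997 and qs = 4·475 - 1308 = 592.
Consumer surplus without the control is ½ · (674.4 - 520) · 772 = 59598.4.
With the ceiling, 592 units are sold at 475 (assume they go to the highest-value buyers). The demand price at q = 592 is 556, so CS = ½ · [(674.4 - 475) + (556 - 475)] · 592 = 82998.4.
Change in consumer surplus = 82998.4 - 59598.4 = 23400.

23400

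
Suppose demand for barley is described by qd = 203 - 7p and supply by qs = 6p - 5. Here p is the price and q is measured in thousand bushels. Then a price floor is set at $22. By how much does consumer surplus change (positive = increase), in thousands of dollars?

Without the control the market clears where 203 - 7p = 6p - 5, i.e. p* = 16 and q* = 91.
Since 22 > 16, the floor is binding.
At p = 22: qd = 203 - 7·22 = 49 and qs = 6·22 - 5 = 127.
Consumer surplus without the control is ½ · (29 - 16) · 91 = 591.5.
With the floor, consumers buy 49 units at 22, so CS = ½ · (29 - 22) · 49 = 171.5.
Change in consumer surplus = 171.5 - 591.5 = -420.

-420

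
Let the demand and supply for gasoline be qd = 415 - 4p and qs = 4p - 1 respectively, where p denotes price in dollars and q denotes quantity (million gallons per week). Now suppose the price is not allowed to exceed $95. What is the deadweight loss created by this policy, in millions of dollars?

0

Without the control the market clears where 415 - 4p = 4p - 1, i.e. p* = 52 and q* = 207.
Since 95 is above p* = 52, the ceiling does not bind and the free-market outcome prevails.
Since the control does not bind, no trades are prevented and deadweight loss is zero.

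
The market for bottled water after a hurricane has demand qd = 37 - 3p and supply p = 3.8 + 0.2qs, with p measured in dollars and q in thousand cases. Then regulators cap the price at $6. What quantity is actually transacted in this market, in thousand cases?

11

Rearranging supply gives qs = 5p - 19. Equilibrium: 37 - 3p = 5p - 19, so 56 = 8p and p* = 7, q* = 16.
Because the ceiling (6) lies below the market-clearing price, it is binding.
At p = 6: qd = 37 - 3·6 = 19 and qs = 5·6 - 19 = 11.
The quantity actually transacted is the short side, supply: 11.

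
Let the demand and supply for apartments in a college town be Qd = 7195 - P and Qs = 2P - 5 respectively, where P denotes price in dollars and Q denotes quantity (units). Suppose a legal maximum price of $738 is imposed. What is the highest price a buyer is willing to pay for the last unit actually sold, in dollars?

5724

Without the control the market clears where 7195 - P = 2P - 5, i.e. P* = 2400 and Q* = 4795.
The ceiling of 738 is below the equilibrium price 2400, so it binds.
At P = 738: Qd = 7195 - 738 = 6457 and Qs = 2·738 - 5 = 1471.
Only 1471 units reach the market. On the demand curve, the marginal buyer's willingness to pay at Q = 1471 is (7195 - 1471) = 5724.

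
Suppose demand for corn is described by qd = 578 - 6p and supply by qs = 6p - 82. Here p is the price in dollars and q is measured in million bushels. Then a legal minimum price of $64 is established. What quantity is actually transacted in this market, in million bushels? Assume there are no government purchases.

In a free market, 578 - 6p = 6p - 82 gives the equilibrium p* = 55, q* = 248.
Since 64 > 55, the floor is binding.
At p = 64: qd = 578 - 6·64 = 194 and qs = 6·64 - 82 = 302.
The quantity actually transacted is the short side, demand: 194.

194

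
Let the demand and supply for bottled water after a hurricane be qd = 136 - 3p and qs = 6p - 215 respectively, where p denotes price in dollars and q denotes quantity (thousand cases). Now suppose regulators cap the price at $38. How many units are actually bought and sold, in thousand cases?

13

Equilibrium: 136 - 3p = 6p - 215, so 351 = 9p and p* = 39, q* = 19.
Because the ceiling (38) lies below the market-clearing price, it is binding.
At p = 38: qd = 136 - 3·38 = 22 and qs = 6·38 - 215 = 13.
The quantity actually transacted is the short side, supply: 13.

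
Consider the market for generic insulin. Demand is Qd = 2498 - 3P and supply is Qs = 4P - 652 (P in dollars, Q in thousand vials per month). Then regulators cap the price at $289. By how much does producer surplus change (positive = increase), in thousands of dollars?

Equilibrium: 2498 - 3P = 4P - 652, so 3150 = 7P and P* = 450, Q* = 1148.
The ceiling of 289 is below the equilibrium price 450, so it binds.
At P = 289: Qd = 2498 - 3·289 = 1631 and Qs = 4·289 - 652 = 504.
Producer surplus without the control is ½ · (450 - 163) · 1148 = 164738.
With the ceiling, producers sell 504 units at 289, so PS = ½ · (289 - 163) · 504 = 31752.
Change in producer surplus = 31752 - 164738 = -132986.

-132986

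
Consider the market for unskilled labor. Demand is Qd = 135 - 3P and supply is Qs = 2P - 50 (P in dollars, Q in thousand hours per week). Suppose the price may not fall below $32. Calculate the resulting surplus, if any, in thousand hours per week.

0

Without the control the market clears where 135 - 3P = 2P - 50, i.e. P* = 37 and Q* = 24.
The floor of 32 is below the equilibrium price 37, so it is not binding; the market clears at P* = 37, Q* = 24.
Since the control does not bind, there is no surplus.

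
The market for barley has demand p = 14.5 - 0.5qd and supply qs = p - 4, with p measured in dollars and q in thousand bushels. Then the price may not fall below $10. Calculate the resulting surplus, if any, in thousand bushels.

0

Rearranging demand gives qd = 29 - 2p. Without the control the market clears where 29 - 2p = p - 4, i.e. p* = 11 and q* = 7.
Since 10 is below p* = 11, the floor does not bind and the free-market outcome prevails.
Since the control does not bind, there is no surplus.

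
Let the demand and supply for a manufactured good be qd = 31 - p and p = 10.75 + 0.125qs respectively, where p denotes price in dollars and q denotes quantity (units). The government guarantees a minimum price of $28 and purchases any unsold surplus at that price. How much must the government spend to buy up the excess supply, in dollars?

3780

Rearranging supply gives qs = 8p - 86. Equilibrium: 31 - p = 8p - 86, so 117 = 9p and p* = 13, q* = 18.
Because the floor (28) lies above the market-clearing price, it is binding.
At p = 28: qd = 31 - 28 = 3 and qs = 8·28 - 86 = 138.
Surplus = qs - qd = 135.
Government expenditure = surplus × support price = 135 × 28 = 3780.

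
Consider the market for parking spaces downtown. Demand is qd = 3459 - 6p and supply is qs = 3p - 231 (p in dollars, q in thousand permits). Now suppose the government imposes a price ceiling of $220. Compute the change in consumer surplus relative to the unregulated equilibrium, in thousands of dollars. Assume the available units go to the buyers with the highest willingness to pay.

Equilibrium: 3459 - 6p = 3p - 231, so 3690 = 9p and p* = 410, q* = 999.
The ceiling of 220 is below the equilibrium price 410, so it binds.
At p = 220: qd = 3459 - 6·220 = 2139 and qs = 3·220 - 231 = 429.
Consumer surplus without the control is ½ · (576.5 - 410) · 999 = 83166.75.
With the ceiling, 429 units are sold at 220 (assume they go to the highest-value buyers). The demand price at q = 429 is 505, so CS = ½ · [(576.5 - 220) + (505 - 220)] · 429 = 137601.75.
Change in consumer surplus = 137601.75 - 83166.75 = 54435.

54435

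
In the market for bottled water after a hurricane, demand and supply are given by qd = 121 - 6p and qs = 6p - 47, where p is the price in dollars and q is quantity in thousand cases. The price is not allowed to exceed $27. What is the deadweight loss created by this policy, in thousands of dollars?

0

Setting quantity demanded equal to quantity supplied, 121 - 6p = 6p - 47, gives p* = 14 and q* = 37.
The ceiling of 27 is above the equilibrium price 14, so it is not binding; the market clears at p* = 14, q* = 37.
Since the control does not bind, no trades are prevented and deadweight loss is zero.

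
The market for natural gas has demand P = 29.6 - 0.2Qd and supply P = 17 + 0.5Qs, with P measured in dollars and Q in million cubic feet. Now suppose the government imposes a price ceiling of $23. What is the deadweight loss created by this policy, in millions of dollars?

Rearranging demand gives Qd = 148 - 5P; rearranging supply gives Qs = 2P - 34. Setting quantity demanded equal to quantity supplied, 148 - 5P = 2P - 34, gives P* = 26 and Q* = 18.
The ceiling of 23 is below the equilibrium price 26, so it binds.
At P = 23: Qd = 148 - 5·23 = 33 and Qs = 2·23 - 34 = 12.
Quantity traded falls to 12. At Q = 12 the demand price is (148 - 12)/5 = 27.2 and the supply price is (34 + 12)/2 = 23.
Deadweight loss = ½ · (27.2 - 23) · (18 - 12) = ½ · 4.2 · 6 = 12.6.

12.6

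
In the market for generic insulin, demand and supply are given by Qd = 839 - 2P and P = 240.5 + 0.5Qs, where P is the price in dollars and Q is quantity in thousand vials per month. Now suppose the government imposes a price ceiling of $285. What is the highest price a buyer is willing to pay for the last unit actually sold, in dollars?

Rearranging supply gives Qs = 2P - 481. In a free market, 839 - 2P = 2P - 481 gives the equilibrium P* = 330, Q* = 179.
The ceiling of 285 is below the equilibrium price 330, so it binds.
At P = 285: Qd = 839 - 2·285 = 269 and Qs = 2·285 - 481 = 89.
Only 89 units reach the market. On the demand curve, the marginal buyer's willingness to pay at Q = 89 is (839 - 89)/2 = 375.

375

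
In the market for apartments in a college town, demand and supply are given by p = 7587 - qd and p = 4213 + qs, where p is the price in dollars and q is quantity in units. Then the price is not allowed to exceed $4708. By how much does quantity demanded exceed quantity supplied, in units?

2384

Rearranging demand gives qd = 7587 - p; rearranging supply gives qs = p - 4213. Equilibrium: 7587 - p = p - 4213, so 11800 = 2p and p* = 5900, q* = 1687.
Since 4708 < 5900, the ceiling is binding.
At p = 4708: qd = 7587 - 4708 = 2879 and qs = 4708 - 4213 = 495.
Shortage = qd - qs = 2879 - 495 = 2384.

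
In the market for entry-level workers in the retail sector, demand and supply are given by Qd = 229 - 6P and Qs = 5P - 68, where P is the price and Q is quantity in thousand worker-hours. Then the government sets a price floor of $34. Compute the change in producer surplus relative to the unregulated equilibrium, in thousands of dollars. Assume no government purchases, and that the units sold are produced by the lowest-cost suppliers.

Without the control the market clears where 229 - 6P = 5P - 68, i.e. P* = 27 and Q* = 67.
Since 34 > 27, the floor is binding.
At P = 34: Qd = 229 - 6·34 = 25 and Qs = 5·34 - 68 = 102.
Producer surplus without the control is ½ · (27 - 13.6) · 67 = 448.9.
With the floor, 25 units are sold at 34. The supply price at Q = 25 is 18.6, so PS = ½ · [(34 - 13.6) + (34 - 18.6)] · 25 = 447.5.
Change in producer surplus = 447.5 - 448.9 = -1.4.

-1.4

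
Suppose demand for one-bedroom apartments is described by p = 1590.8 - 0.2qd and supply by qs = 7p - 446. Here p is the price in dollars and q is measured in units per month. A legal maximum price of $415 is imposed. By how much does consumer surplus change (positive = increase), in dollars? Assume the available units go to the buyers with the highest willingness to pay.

Rearranging demand gives qd = 7954 - 5p. Setting quantity demanded equal to quantity supplied, 7954 - 5p = 7p - 446, gives p* = 700 and q* = 4454.
Since 415 < 700, the ceiling is binding.
At p = 415: qd = 7954 - 5·415 = 5879 and qs = 7·415 - 446 = 2459.
Consumer surplus without the control is ½ · (1590.8 - 700) · 4454 = 1983811.6.
With the ceiling, 2459 units are sold at 415 (assume they go to the highest-value buyers). The demand price at q = 2459 is 1099, so CS = ½ · [(1590.8 - 415) + (1099 - 415)] · 2459 = 2286624.1.
Change in consumer surplus = 2286624.1 - 1983811.6 = 302812.5.

302812.5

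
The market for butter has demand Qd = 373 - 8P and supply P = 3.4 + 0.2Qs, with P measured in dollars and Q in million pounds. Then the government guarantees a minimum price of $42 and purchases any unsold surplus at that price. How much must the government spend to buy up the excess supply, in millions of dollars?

Rearranging supply gives Qs = 5P - 17. Without the control the market clears where 373 - 8P = 5P - 17, i.e. P* = 30 and Q* = 133.
Since 42 > 30, the floor is binding.
At P = 42: Qd = 373 - 8·42 = 37 and Qs = 5·42 - 17 = 193.
Surplus = Qs - Qd = 156.
Government expenditure = surplus × support price = 156 × 42 = 6552.

6552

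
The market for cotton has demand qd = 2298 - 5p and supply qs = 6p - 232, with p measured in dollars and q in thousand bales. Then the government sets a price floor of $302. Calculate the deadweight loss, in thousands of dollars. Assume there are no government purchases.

23760

Setting quantity demanded equal to quantity supplied, 2298 - 5p = 6p - 232, gives p* = 230 and q* = 1148.
The floor of 302 is above the equilibrium price 230, so it binds.
At p = 302: qd = 2298 - 5·302 = 788 and qs = 6·302 - 232 = 1580.
Quantity traded falls to 788. At q = 788 the demand price is (2298 - 788)/5 = 302 and the supply price is (232 + 788)/6 = 170.
Deadweight loss = ½ · (302 - 170) · (1148 - 788) = ½ · 132 · 360 = 23760.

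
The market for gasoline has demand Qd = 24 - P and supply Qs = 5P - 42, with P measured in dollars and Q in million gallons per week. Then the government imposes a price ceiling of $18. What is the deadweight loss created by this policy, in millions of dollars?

0

In a free market, 24 - P = 5P - 42 gives the equilibrium P* = 11, Q* = 13.
The ceiling of 18 is above the equilibrium price 11, so it is not binding; the market clears at P* = 11, Q* = 13.
Since the control does not bind, no trades are prevented and deadweight loss is zero.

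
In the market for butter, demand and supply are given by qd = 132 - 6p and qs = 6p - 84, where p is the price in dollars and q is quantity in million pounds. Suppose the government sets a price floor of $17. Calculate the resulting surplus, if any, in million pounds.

0

Without the control the market clears where 132 - 6p = 6p - 84, i.e. p* = 18 and q* = 24.
The floor of 17 is below the equilibrium price 18, so it is not binding; the market clears at p* = 18, q* = 24.
Since the control does not bind, there is no surplus.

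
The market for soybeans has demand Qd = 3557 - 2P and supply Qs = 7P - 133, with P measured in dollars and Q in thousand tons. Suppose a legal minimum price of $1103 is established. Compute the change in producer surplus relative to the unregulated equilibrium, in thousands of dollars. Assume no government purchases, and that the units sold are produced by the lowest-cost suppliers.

In a free market, 3557 - 2P = 7P - 133 gives the equilibrium P* = 410, Q* = 2737.
Because the floor (1103) lies above the market-clearing price, it is binding.
At P = 1103: Qd = 3557 - 2·1103 = 1351 and Qs = 7·1103 - 133 = 7588.
Producer surplus without the control is ½ · (410 - 19) · 2737 = 535083.5.
With the floor, 1351 units are sold at 1103. The supply price at Q = 1351 is 212, so PS = ½ · [(1103 - 19) + (1103 - 212)] · 1351 = 1334112.5.
Change in producer surplus = 1334112.5 - 535083.5 = 799029.

799029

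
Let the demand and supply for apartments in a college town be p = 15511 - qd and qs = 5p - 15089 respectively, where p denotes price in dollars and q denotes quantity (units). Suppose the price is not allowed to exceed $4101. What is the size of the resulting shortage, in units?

Rearranging demand gives qd = 15511 - p. Without the control the market clears where 15511 - p = 5p - 15089, i.e. p* = 5100 and q* = 10411.
The ceiling of 4101 is below the equilibrium price 5100, so it binds.
At p = 4101: qd = 15511 - 4101 = 11410 and qs = 5·4101 - 15089 = 5416.
Shortage = qd - qs = 11410 - 5416 = 5994.

5994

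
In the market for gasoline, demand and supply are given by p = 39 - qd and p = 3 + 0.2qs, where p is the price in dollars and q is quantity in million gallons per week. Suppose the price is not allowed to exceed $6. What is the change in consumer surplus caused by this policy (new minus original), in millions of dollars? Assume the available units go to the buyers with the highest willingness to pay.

-67.5

Rearranging demand gives qd = 39 - p; rearranging supply gives qs = 5p - 15. Setting quantity demanded equal to quantity supplied, 39 - p = 5p - 15, gives p* = 9 and q* = 30.
Because the ceiling (6) lies below the market-clearing price, it is binding.
At p = 6: qd = 39 - 6 = 33 and qs = 5·6 - 15 = 15.
Consumer surplus without the control is ½ · (39 - 9) · 30 = 450.
With the ceiling, 15 units are sold at 6 (assume they go to the highest-value buyers). The demand price at q = 15 is 24, so CS = ½ · [(39 - 6) + (24 - 6)] · 15 = 382.5.
Change in consumer surplus = 382.5 - 450 = -67.5.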